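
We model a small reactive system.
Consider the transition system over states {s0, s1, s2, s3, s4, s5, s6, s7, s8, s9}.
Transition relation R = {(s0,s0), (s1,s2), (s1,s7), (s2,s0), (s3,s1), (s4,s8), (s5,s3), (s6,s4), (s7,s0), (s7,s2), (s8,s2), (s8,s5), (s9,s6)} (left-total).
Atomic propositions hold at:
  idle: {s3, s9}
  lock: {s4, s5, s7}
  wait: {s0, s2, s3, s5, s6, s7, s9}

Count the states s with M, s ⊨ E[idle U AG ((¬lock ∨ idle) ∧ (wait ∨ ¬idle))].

2

Sat(¬lock) = {s0, s1, s2, s3, s6, s8, s9}
Sat(¬lock ∨ idle) = {s0, s1, s2, s3, s6, s8, s9}
Sat(¬idle) = {s0, s1, s2, s4, s5, s6, s7, s8}
Sat(wait ∨ ¬idle) = {s0, s1, s2, s3, s4, s5, s6, s7, s8, s9}
Sat((¬lock ∨ idle) ∧ (wait ∨ ¬idle)) = {s0, s1, s2, s3, s6, s8, s9}
AG ((¬lock ∨ idle) ∧ (wait ∨ ¬idle)): greatest fixpoint, start Z0 = {s0, s1, s2, s3, s6, s8, s9}, keep only states in Sat with every successor in Z. Z1 = {s0, s2, s3, s9}; Z2 = {s0, s2}; fixed.
Sat(AG ((¬lock ∨ idle) ∧ (wait ∨ ¬idle))) = {s0, s2}
E[idle U AG ((¬lock ∨ idle) ∧ (wait ∨ ¬idle))]: least fixpoint, start Z0 = Sat(AG ((¬lock ∨ idle) ∧ (wait ∨ ¬idle))) = {s0, s2}, add states in Sat(idle) with some successor in Z. Already a fixed point.
Sat(E[idle U AG ((¬lock ∨ idle) ∧ (wait ∨ ¬idle))]) = {s0, s2}
|Sat(E[idle U AG ((¬lock ∨ idle) ∧ (wait ∨ ¬idle))])| = |{s0, s2}| = 2.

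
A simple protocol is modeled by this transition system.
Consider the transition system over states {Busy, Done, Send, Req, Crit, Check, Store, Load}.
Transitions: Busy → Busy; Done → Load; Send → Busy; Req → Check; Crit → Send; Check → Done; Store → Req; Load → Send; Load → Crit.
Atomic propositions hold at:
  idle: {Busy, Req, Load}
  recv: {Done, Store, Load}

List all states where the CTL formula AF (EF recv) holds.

EF recv: least fixpoint, start Z0 = {Done, Store, Load}, add states with some successor in Z. Z1 = {Done, Check, Store, Load}; Z2 = {Done, Req, Check, Store, Load}; fixed.
Sat(EF recv) = {Done, Req, Check, Store, Load}
AF (EF recv): least fixpoint, start Z0 = {Done, Req, Check, Store, Load}, add states with every successor in Z. Already a fixed point.
Sat(AF (EF recv)) = {Done, Req, Check, Store, Load}

{Done, Req, Check, Store, Load}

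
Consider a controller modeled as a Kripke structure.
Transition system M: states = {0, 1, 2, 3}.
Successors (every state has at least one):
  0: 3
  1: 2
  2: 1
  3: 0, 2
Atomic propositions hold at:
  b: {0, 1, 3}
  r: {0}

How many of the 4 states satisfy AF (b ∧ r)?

1

Sat(b ∧ r) = {0}
AF (b ∧ r): least fixpoint, start Z0 = {0}, add states with every successor in Z. Already a fixed point.
Sat(AF (b ∧ r)) = {0}
|Sat(AF (b ∧ r))| = |{0}| = 1.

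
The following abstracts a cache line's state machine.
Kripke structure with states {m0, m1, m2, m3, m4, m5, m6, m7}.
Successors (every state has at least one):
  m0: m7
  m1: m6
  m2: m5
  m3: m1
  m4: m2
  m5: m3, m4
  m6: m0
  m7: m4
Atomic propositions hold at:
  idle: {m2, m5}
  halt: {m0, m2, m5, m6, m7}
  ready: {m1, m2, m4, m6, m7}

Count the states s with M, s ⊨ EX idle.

Sat(EX idle) = {s : some successor in {m2, m5}} = {m2, m4}
|Sat(EX idle)| = |{m2, m4}| = 2.

2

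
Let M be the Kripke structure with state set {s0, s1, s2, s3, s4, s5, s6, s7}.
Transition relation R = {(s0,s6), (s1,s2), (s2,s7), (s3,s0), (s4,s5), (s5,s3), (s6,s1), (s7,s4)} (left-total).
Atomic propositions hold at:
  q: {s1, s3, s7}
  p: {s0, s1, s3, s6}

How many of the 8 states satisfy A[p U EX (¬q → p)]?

Sat(¬q) = {s0, s2, s4, s5, s6}
Sat(¬q → p) = {s0, s1, s3, s6, s7}
Sat(EX (¬q → p)) = {s : some successor in {s0, s1, s3, s6, s7}} = {s0, s2, s3, s5, s6}
A[p U EX (¬q → p)]: least fixpoint, start Z0 = Sat(EX (¬q → p)) = {s0, s2, s3, s5, s6}, add states in Sat(p) with every successor in Z. Z1 = {s0, s1, s2, s3, s5, s6}; fixed.
Sat(A[p U EX (¬q → p)]) = {s0, s1, s2, s3, s5, s6}
|Sat(A[p U EX (¬q → p)])| = |{s0, s1, s2, s3, s5, s6}| = 6.

6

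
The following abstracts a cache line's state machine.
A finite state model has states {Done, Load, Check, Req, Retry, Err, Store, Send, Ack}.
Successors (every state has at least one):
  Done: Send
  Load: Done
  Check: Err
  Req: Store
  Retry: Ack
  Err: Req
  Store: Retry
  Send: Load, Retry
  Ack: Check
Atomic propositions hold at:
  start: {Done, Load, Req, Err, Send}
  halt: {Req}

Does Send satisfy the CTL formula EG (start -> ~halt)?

Yes

Sat(~halt) = {Done, Load, Check, Retry, Err, Store, Send, Ack}
Sat(start -> ~halt) = {Done, Load, Check, Retry, Err, Store, Send, Ack}
EG (start -> ~halt): greatest fixpoint, start Z0 = {Done, Load, Check, Retry, Err, Store, Send, Ack}, keep only states in Sat with some successor in Z. Z1 = {Done, Load, Check, Retry, Store, Send, Ack}; Z2 = {Done, Load, Retry, Store, Send, Ack}; Z3 = {Done, Load, Retry, Store, Send}; Z4 = {Done, Load, Store, Send}; Z5 = {Done, Load, Send}; fixed.
Sat(EG (start -> ~halt)) = {Done, Load, Send}
Send ∈ Sat(EG (start -> ~halt)) = {Done, Load, Send}, so the formula holds at Send.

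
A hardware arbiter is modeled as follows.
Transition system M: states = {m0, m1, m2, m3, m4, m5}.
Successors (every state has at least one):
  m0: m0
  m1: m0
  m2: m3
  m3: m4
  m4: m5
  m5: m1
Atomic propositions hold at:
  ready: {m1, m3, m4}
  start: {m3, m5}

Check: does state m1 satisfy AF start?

No

AF start: least fixpoint, start Z0 = {m3, m5}, add states with every successor in Z. Z1 = {m2, m3, m4, m5}; fixed.
Sat(AF start) = {m2, m3, m4, m5}
m1 ∉ Sat(AF start) = {m2, m3, m4, m5}, so the formula does not hold at m1.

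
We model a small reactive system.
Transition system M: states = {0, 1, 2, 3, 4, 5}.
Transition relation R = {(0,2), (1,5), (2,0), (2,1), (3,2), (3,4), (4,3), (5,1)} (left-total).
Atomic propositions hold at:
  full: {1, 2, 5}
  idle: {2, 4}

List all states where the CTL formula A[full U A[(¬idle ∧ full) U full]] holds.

Sat(¬idle) = {0, 1, 3, 5}
Sat(¬idle ∧ full) = {1, 5}
A[(¬idle ∧ full) U full]: least fixpoint, start Z0 = Sat(full) = {1, 2, 5}, add states in Sat(¬idle ∧ full) with every successor in Z. Already a fixed point.
Sat(A[(¬idle ∧ full) U full]) = {1, 2, 5}
A[full U A[(¬idle ∧ full) U full]]: least fixpoint, start Z0 = Sat(A[(¬idle ∧ full) U full]) = {1, 2, 5}, add states in Sat(full) with every successor in Z. Already a fixed point.
Sat(A[full U A[(¬idle ∧ full) U full]]) = {1, 2, 5}

{1, 2, 5}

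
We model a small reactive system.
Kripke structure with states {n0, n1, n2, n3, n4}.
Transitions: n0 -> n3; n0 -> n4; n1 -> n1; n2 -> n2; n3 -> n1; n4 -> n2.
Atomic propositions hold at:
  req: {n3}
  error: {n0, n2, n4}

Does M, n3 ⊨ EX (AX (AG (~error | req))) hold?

Sat(~error) = {n1, n3}
Sat(~error | req) = {n1, n3}
AG (~error | req): greatest fixpoint, start Z0 = {n1, n3}, keep only states in Sat with every successor in Z. Already a fixed point.
Sat(AG (~error | req)) = {n1, n3}
Sat(AX (AG (~error | req))) = {s : every successor in {n1, n3}} = {n1, n3}
Sat(EX (AX (AG (~error | req)))) = {s : some successor in {n1, n3}} = {n0, n1, n3}
n3 ∈ Sat(EX (AX (AG (~error | req)))) = {n0, n1, n3}, so the formula holds at n3.

Yes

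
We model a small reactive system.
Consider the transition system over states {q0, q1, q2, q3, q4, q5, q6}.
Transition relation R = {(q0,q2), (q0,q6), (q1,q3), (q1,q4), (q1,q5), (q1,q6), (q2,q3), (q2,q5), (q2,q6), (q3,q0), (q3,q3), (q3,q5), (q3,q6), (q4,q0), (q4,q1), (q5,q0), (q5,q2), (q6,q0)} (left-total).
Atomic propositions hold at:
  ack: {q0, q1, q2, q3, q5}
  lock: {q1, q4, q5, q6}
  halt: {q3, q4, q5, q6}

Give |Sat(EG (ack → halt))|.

1

Sat(ack → halt) = {q3, q4, q5, q6}
EG (ack → halt): greatest fixpoint, start Z0 = {q3, q4, q5, q6}, keep only states in Sat with some successor in Z. Z1 = {q3}; fixed.
Sat(EG (ack → halt)) = {q3}
|Sat(EG (ack → halt))| = |{q3}| = 1.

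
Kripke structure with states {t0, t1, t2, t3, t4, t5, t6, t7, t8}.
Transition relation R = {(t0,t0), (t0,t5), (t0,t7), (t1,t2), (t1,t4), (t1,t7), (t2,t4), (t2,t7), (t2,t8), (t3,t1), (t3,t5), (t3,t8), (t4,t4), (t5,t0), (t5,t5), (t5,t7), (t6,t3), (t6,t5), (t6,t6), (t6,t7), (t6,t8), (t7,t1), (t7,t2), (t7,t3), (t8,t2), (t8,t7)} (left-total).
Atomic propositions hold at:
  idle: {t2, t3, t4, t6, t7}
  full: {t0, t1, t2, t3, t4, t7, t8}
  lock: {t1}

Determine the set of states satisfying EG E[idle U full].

E[idle U full]: least fixpoint, start Z0 = Sat(full) = {t0, t1, t2, t3, t4, t7, t8}, add states in Sat(idle) with some successor in Z. Z1 = {t0, t1, t2, t3, t4, t6, t7, t8}; fixed.
Sat(E[idle U full]) = {t0, t1, t2, t3, t4, t6, t7, t8}
EG E[idle U full]: greatest fixpoint, start Z0 = {t0, t1, t2, t3, t4, t6, t7, t8}, keep only states in Sat with some successor in Z. Already a fixed point.
Sat(EG E[idle U full]) = {t0, t1, t2, t3, t4, t6, t7, t8}

{t0, t1, t2, t3, t4, t6, t7, t8}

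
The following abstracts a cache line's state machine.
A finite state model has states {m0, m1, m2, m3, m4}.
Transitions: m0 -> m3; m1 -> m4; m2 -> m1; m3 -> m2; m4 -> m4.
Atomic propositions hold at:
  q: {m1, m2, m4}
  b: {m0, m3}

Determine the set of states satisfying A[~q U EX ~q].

Sat(~q) = {m0, m3}
Sat(EX ~q) = {s : some successor in {m0, m3}} = {m0}
A[~q U EX ~q]: least fixpoint, start Z0 = Sat(EX ~q) = {m0}, add states in Sat(~q) with every successor in Z. Already a fixed point.
Sat(A[~q U EX ~q]) = {m0}

{m0}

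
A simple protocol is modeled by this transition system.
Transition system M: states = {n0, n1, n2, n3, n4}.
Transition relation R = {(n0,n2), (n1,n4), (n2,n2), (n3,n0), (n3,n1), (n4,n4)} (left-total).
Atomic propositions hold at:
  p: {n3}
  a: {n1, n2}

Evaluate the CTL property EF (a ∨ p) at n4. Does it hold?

No

Sat(a ∨ p) = {n1, n2, n3}
EF (a ∨ p): least fixpoint, start Z0 = {n1, n2, n3}, add states with some successor in Z. Z1 = {n0, n1, n2, n3}; fixed.
Sat(EF (a ∨ p)) = {n0, n1, n2, n3}
n4 ∉ Sat(EF (a ∨ p)) = {n0, n1, n2, n3}, so the formula does not hold at n4.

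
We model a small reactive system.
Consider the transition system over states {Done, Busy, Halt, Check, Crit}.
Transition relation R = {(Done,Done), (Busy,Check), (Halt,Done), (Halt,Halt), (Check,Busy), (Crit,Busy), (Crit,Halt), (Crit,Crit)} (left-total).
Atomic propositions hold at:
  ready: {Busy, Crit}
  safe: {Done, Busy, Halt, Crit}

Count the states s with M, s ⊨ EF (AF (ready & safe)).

Sat(ready & safe) = {Busy, Crit}
AF (ready & safe): least fixpoint, start Z0 = {Busy, Crit}, add states with every successor in Z. Z1 = {Busy, Check, Crit}; fixed.
Sat(AF (ready & safe)) = {Busy, Check, Crit}
EF (AF (ready & safe)): least fixpoint, start Z0 = {Busy, Check, Crit}, add states with some successor in Z. Already a fixed point.
Sat(EF (AF (ready & safe))) = {Busy, Check, Crit}
|Sat(EF (AF (ready & safe)))| = |{Busy, Check, Crit}| = 3.

3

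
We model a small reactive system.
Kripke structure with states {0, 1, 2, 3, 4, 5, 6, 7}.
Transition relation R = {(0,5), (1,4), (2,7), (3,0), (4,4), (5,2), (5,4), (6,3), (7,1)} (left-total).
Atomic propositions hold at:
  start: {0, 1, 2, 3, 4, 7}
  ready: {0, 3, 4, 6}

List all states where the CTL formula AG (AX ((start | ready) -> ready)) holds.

{1, 4}

Sat(start | ready) = {0, 1, 2, 3, 4, 6, 7}
Sat((start | ready) -> ready) = {0, 3, 4, 5, 6}
Sat(AX ((start | ready) -> ready)) = {s : every successor in {0, 3, 4, 5, 6}} = {0, 1, 3, 4, 6}
AG (AX ((start | ready) -> ready)): greatest fixpoint, start Z0 = {0, 1, 3, 4, 6}, keep only states in Sat with every successor in Z. Z1 = {1, 3, 4, 6}; Z2 = {1, 4, 6}; Z3 = {1, 4}; fixed.
Sat(AG (AX ((start | ready) -> ready))) = {1, 4}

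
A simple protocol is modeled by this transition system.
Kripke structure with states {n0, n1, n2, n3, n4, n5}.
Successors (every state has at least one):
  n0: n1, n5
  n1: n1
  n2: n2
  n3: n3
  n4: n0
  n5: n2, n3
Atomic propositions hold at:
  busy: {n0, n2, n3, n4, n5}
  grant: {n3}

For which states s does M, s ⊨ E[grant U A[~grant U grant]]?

Sat(~grant) = {n0, n1, n2, n4, n5}
A[~grant U grant]: least fixpoint, start Z0 = Sat(grant) = {n3}, add states in Sat(~grant) with every successor in Z. Already a fixed point.
Sat(A[~grant U grant]) = {n3}
E[grant U A[~grant U grant]]: least fixpoint, start Z0 = Sat(A[~grant U grant]) = {n3}, add states in Sat(grant) with some successor in Z. Already a fixed point.
Sat(E[grant U A[~grant U grant]]) = {n3}

{n3}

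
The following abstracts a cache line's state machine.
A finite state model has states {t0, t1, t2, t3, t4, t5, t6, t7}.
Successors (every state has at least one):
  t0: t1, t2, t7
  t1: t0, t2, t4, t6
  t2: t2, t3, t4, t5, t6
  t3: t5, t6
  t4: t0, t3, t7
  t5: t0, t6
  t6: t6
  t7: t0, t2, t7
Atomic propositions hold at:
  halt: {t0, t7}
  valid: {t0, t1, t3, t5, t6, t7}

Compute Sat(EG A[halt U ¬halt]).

Sat(¬halt) = {t1, t2, t3, t4, t5, t6}
A[halt U ¬halt]: least fixpoint, start Z0 = Sat(¬halt) = {t1, t2, t3, t4, t5, t6}, add states in Sat(halt) with every successor in Z. Already a fixed point.
Sat(A[halt U ¬halt]) = {t1, t2, t3, t4, t5, t6}
EG A[halt U ¬halt]: greatest fixpoint, start Z0 = {t1, t2, t3, t4, t5, t6}, keep only states in Sat with some successor in Z. Already a fixed point.
Sat(EG A[halt U ¬halt]) = {t1, t2, t3, t4, t5, t6}

{t1, t2, t3, t4, t5, t6}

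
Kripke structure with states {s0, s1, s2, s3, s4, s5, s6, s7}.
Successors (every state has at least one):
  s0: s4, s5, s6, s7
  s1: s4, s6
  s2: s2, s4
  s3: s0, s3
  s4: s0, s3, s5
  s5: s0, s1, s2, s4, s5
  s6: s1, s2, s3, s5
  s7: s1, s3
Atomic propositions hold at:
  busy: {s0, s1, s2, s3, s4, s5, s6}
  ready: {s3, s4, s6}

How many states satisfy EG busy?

7

EG busy: greatest fixpoint, start Z0 = {s0, s1, s2, s3, s4, s5, s6}, keep only states in Sat with some successor in Z. Already a fixed point.
Sat(EG busy) = {s0, s1, s2, s3, s4, s5, s6}
|Sat(EG busy)| = |{s0, s1, s2, s3, s4, s5, s6}| = 7.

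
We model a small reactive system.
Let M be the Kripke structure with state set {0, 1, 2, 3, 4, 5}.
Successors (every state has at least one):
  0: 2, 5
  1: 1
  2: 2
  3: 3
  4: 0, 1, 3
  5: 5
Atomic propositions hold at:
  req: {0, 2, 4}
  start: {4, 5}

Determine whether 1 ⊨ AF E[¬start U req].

Sat(¬start) = {0, 1, 2, 3}
E[¬start U req]: least fixpoint, start Z0 = Sat(req) = {0, 2, 4}, add states in Sat(¬start) with some successor in Z. Already a fixed point.
Sat(E[¬start U req]) = {0, 2, 4}
AF E[¬start U req]: least fixpoint, start Z0 = {0, 2, 4}, add states with every successor in Z. Already a fixed point.
Sat(AF E[¬start U req]) = {0, 2, 4}
1 ∉ Sat(AF E[¬start U req]) = {0, 2, 4}, so the formula does not hold at 1.

No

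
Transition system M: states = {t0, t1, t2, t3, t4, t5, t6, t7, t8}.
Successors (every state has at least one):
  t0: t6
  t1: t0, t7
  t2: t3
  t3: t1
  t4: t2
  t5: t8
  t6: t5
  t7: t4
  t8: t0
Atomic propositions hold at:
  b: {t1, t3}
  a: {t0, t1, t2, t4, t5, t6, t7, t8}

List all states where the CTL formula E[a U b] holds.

{t1, t2, t3, t4, t7}

E[a U b]: least fixpoint, start Z0 = Sat(b) = {t1, t3}, add states in Sat(a) with some successor in Z. Z1 = {t1, t2, t3}; Z2 = {t1, t2, t3, t4}; Z3 = {t1, t2, t3, t4, t7}; fixed.
Sat(E[a U b]) = {t1, t2, t3, t4, t7}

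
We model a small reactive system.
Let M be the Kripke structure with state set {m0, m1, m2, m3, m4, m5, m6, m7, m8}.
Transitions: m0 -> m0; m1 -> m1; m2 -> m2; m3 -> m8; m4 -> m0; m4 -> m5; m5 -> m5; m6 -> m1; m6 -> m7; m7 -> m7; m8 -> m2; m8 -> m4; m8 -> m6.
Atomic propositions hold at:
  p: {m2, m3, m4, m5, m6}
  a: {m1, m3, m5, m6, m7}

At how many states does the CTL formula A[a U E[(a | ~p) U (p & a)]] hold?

Sat(~p) = {m0, m1, m7, m8}
Sat(a | ~p) = {m0, m1, m3, m5, m6, m7, m8}
Sat(p & a) = {m3, m5, m6}
E[(a | ~p) U (p & a)]: least fixpoint, start Z0 = Sat((p & a)) = {m3, m5, m6}, add states in Sat(a | ~p) with some successor in Z. Z1 = {m3, m5, m6, m8}; fixed.
Sat(E[(a | ~p) U (p & a)]) = {m3, m5, m6, m8}
A[a U E[(a | ~p) U (p & a)]]: least fixpoint, start Z0 = Sat(E[(a | ~p) U (p & a)]) = {m3, m5, m6, m8}, add states in Sat(a) with every successor in Z. Already a fixed point.
Sat(A[a U E[(a | ~p) U (p & a)]]) = {m3, m5, m6, m8}
|Sat(A[a U E[(a | ~p) U (p & a)]])| = |{m3, m5, m6, m8}| = 4.

4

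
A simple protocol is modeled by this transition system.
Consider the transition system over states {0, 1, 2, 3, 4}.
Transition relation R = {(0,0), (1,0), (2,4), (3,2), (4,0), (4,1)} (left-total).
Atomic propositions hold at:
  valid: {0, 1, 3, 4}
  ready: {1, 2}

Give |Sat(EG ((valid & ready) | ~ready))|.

3

Sat(valid & ready) = {1}
Sat(~ready) = {0, 3, 4}
Sat((valid & ready) | ~ready) = {0, 1, 3, 4}
EG ((valid & ready) | ~ready): greatest fixpoint, start Z0 = {0, 1, 3, 4}, keep only states in Sat with some successor in Z. Z1 = {0, 1, 4}; fixed.
Sat(EG ((valid & ready) | ~ready)) = {0, 1, 4}
|Sat(EG ((valid & ready) | ~ready))| = |{0, 1, 4}| = 3.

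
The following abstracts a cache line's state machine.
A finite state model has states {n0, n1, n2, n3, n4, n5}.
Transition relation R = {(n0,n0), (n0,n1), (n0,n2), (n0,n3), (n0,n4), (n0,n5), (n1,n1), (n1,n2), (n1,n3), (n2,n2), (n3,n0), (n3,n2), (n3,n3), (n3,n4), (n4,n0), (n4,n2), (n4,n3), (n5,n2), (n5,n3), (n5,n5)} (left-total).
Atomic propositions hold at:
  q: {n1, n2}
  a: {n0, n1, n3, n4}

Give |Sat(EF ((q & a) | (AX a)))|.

Sat(q & a) = {n1}
Sat(AX a) = {s : every successor in {n0, n1, n3, n4}} = ∅
Sat((q & a) | (AX a)) = {n1}
EF ((q & a) | (AX a)): least fixpoint, start Z0 = {n1}, add states with some successor in Z. Z1 = {n0, n1}; Z2 = {n0, n1, n3, n4}; Z3 = {n0, n1, n3, n4, n5}; fixed.
Sat(EF ((q & a) | (AX a))) = {n0, n1, n3, n4, n5}
|Sat(EF ((q & a) | (AX a)))| = |{n0, n1, n3, n4, n5}| = 5.

5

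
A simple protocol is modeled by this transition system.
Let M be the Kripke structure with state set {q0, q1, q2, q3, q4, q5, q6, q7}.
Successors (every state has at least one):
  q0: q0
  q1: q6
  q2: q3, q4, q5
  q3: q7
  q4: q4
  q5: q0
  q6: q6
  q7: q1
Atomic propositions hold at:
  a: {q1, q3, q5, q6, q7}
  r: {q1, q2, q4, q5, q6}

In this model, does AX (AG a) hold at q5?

AG a: greatest fixpoint, start Z0 = {q1, q3, q5, q6, q7}, keep only states in Sat with every successor in Z. Z1 = {q1, q3, q6, q7}; fixed.
Sat(AG a) = {q1, q3, q6, q7}
Sat(AX (AG a)) = {s : every successor in {q1, q3, q6, q7}} = {q1, q3, q6, q7}
q5 ∉ Sat(AX (AG a)) = {q1, q3, q6, q7}, so the formula does not hold at q5.

No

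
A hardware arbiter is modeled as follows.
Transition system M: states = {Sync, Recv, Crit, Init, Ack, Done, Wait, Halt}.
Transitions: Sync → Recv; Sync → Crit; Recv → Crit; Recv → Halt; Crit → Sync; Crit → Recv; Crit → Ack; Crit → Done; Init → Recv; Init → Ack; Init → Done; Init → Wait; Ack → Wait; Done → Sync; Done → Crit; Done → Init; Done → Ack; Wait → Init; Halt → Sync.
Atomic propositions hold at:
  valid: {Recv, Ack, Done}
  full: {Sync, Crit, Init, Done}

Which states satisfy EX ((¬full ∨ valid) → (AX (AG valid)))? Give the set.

Sat(¬full) = {Recv, Ack, Wait, Halt}
Sat(¬full ∨ valid) = {Recv, Ack, Done, Wait, Halt}
AG valid: greatest fixpoint, start Z0 = {Recv, Ack, Done}, keep only states in Sat with every successor in Z. Z1 = ∅; fixed.
Sat(AG valid) = ∅
Sat(AX (AG valid)) = {s : every successor in ∅} = ∅
Sat((¬full ∨ valid) → (AX (AG valid))) = {Sync, Crit, Init}
Sat(EX ((¬full ∨ valid) → (AX (AG valid)))) = {s : some successor in {Sync, Crit, Init}} = {Sync, Recv, Crit, Done, Wait, Halt}

{Sync, Recv, Crit, Done, Wait, Halt}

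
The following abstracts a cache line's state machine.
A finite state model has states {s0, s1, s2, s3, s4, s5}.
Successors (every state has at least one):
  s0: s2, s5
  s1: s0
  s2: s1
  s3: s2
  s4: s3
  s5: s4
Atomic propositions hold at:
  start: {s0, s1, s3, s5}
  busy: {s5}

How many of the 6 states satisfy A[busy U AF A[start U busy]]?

A[start U busy]: least fixpoint, start Z0 = Sat(busy) = {s5}, add states in Sat(start) with every successor in Z. Already a fixed point.
Sat(A[start U busy]) = {s5}
AF A[start U busy]: least fixpoint, start Z0 = {s5}, add states with every successor in Z. Already a fixed point.
Sat(AF A[start U busy]) = {s5}
A[busy U AF A[start U busy]]: least fixpoint, start Z0 = Sat(AF A[start U busy]) = {s5}, add states in Sat(busy) with every successor in Z. Already a fixed point.
Sat(A[busy U AF A[start U busy]]) = {s5}
|Sat(A[busy U AF A[start U busy]])| = |{s5}| = 1.

1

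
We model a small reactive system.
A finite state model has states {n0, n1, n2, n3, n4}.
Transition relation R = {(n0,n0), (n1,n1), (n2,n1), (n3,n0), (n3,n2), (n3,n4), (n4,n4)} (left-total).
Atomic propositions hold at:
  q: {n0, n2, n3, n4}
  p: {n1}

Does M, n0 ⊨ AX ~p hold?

Yes

Sat(~p) = {n0, n2, n3, n4}
Sat(AX ~p) = {s : every successor in {n0, n2, n3, n4}} = {n0, n3, n4}
n0 ∈ Sat(AX ~p) = {n0, n3, n4}, so the formula holds at n0.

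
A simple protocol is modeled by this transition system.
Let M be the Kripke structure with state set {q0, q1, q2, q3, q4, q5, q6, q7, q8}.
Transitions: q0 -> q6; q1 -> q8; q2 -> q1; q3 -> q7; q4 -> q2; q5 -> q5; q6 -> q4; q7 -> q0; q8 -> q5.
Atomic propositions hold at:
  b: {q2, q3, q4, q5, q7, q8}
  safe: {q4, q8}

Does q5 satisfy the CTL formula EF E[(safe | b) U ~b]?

No

Sat(safe | b) = {q2, q3, q4, q5, q7, q8}
Sat(~b) = {q0, q1, q6}
E[(safe | b) U ~b]: least fixpoint, start Z0 = Sat(~b) = {q0, q1, q6}, add states in Sat(safe | b) with some successor in Z. Z1 = {q0, q1, q2, q6, q7}; Z2 = {q0, q1, q2, q3, q4, q6, q7}; fixed.
Sat(E[(safe | b) U ~b]) = {q0, q1, q2, q3, q4, q6, q7}
EF E[(safe | b) U ~b]: least fixpoint, start Z0 = {q0, q1, q2, q3, q4, q6, q7}, add states with some successor in Z. Already a fixed point.
Sat(EF E[(safe | b) U ~b]) = {q0, q1, q2, q3, q4, q6, q7}
q5 ∉ Sat(EF E[(safe | b) U ~b]) = {q0, q1, q2, q3, q4, q6, q7}, so the formula does not hold at q5.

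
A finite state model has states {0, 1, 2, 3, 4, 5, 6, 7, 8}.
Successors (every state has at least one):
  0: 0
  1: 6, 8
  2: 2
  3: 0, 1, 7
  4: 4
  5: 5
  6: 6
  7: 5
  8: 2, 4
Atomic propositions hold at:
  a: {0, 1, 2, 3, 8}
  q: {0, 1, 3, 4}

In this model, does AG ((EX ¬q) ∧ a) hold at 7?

No

Sat(¬q) = {2, 5, 6, 7, 8}
Sat(EX ¬q) = {s : some successor in {2, 5, 6, 7, 8}} = {1, 2, 3, 5, 6, 7, 8}
Sat((EX ¬q) ∧ a) = {1, 2, 3, 8}
AG ((EX ¬q) ∧ a): greatest fixpoint, start Z0 = {1, 2, 3, 8}, keep only states in Sat with every successor in Z. Z1 = {2}; fixed.
Sat(AG ((EX ¬q) ∧ a)) = {2}
7 ∉ Sat(AG ((EX ¬q) ∧ a)) = {2}, so the formula does not hold at 7.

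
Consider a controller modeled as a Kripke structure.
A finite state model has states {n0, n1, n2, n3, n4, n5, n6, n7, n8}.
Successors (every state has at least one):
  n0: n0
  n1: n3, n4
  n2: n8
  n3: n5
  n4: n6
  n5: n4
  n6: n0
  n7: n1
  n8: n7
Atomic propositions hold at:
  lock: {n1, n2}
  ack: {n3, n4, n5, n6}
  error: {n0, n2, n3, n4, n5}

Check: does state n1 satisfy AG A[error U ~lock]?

No

Sat(~lock) = {n0, n3, n4, n5, n6, n7, n8}
A[error U ~lock]: least fixpoint, start Z0 = Sat(~lock) = {n0, n3, n4, n5, n6, n7, n8}, add states in Sat(error) with every successor in Z. Z1 = {n0, n2, n3, n4, n5, n6, n7, n8}; fixed.
Sat(A[error U ~lock]) = {n0, n2, n3, n4, n5, n6, n7, n8}
AG A[error U ~lock]: greatest fixpoint, start Z0 = {n0, n2, n3, n4, n5, n6, n7, n8}, keep only states in Sat with every successor in Z. Z1 = {n0, n2, n3, n4, n5, n6, n8}; Z2 = {n0, n2, n3, n4, n5, n6}; Z3 = {n0, n3, n4, n5, n6}; fixed.
Sat(AG A[error U ~lock]) = {n0, n3, n4, n5, n6}
n1 ∉ Sat(AG A[error U ~lock]) = {n0, n3, n4, n5, n6}, so the formula does not hold at n1.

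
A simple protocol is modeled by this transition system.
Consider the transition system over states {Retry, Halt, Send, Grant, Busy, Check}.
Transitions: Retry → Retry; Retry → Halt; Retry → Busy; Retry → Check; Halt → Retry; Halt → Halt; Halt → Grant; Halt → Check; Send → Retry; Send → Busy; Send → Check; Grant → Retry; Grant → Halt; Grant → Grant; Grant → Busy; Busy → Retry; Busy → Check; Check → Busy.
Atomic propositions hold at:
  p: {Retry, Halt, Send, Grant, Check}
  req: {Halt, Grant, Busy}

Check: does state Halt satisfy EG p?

Yes

EG p: greatest fixpoint, start Z0 = {Retry, Halt, Send, Grant, Check}, keep only states in Sat with some successor in Z. Z1 = {Retry, Halt, Send, Grant}; fixed.
Sat(EG p) = {Retry, Halt, Send, Grant}
Halt ∈ Sat(EG p) = {Retry, Halt, Send, Grant}, so the formula holds at Halt.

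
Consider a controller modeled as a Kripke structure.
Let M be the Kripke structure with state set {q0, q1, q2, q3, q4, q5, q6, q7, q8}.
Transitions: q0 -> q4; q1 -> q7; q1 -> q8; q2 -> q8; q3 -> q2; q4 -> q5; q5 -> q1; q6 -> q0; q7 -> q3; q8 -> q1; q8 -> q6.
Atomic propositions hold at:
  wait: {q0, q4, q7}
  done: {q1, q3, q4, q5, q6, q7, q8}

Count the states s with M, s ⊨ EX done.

Sat(EX done) = {s : some successor in {q1, q3, q4, q5, q6, q7, q8}} = {q0, q1, q2, q4, q5, q7, q8}
|Sat(EX done)| = |{q0, q1, q2, q4, q5, q7, q8}| = 7.

7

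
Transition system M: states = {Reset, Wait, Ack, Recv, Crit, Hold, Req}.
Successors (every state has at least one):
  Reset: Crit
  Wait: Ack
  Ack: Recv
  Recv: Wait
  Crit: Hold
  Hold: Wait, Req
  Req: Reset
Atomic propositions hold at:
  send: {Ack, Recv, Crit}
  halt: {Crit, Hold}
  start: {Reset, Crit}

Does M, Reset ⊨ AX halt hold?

Yes

Sat(AX halt) = {s : every successor in {Crit, Hold}} = {Reset, Crit}
Reset ∈ Sat(AX halt) = {Reset, Crit}, so the formula holds at Reset.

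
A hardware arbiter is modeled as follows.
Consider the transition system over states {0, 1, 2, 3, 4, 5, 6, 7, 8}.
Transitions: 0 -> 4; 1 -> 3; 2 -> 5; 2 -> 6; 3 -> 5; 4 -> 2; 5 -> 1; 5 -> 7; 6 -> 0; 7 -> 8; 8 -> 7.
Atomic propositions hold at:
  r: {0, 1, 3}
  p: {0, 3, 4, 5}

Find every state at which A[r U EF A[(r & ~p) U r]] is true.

{0, 1, 2, 3, 4, 5, 6}

Sat(~p) = {1, 2, 6, 7, 8}
Sat(r & ~p) = {1}
A[(r & ~p) U r]: least fixpoint, start Z0 = Sat(r) = {0, 1, 3}, add states in Sat(r & ~p) with every successor in Z. Already a fixed point.
Sat(A[(r & ~p) U r]) = {0, 1, 3}
EF A[(r & ~p) U r]: least fixpoint, start Z0 = {0, 1, 3}, add states with some successor in Z. Z1 = {0, 1, 3, 5, 6}; Z2 = {0, 1, 2, 3, 5, 6}; Z3 = {0, 1, 2, 3, 4, 5, 6}; fixed.
Sat(EF A[(r & ~p) U r]) = {0, 1, 2, 3, 4, 5, 6}
A[r U EF A[(r & ~p) U r]]: least fixpoint, start Z0 = Sat(EF A[(r & ~p) U r]) = {0, 1, 2, 3, 4, 5, 6}, add states in Sat(r) with every successor in Z. Already a fixed point.
Sat(A[r U EF A[(r & ~p) U r]]) = {0, 1, 2, 3, 4, 5, 6}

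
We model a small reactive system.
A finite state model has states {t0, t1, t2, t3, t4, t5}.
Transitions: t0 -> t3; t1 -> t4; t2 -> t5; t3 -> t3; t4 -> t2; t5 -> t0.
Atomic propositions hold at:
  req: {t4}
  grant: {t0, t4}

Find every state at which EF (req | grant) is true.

{t0, t1, t2, t4, t5}

Sat(req | grant) = {t0, t4}
EF (req | grant): least fixpoint, start Z0 = {t0, t4}, add states with some successor in Z. Z1 = {t0, t1, t4, t5}; Z2 = {t0, t1, t2, t4, t5}; fixed.
Sat(EF (req | grant)) = {t0, t1, t2, t4, t5}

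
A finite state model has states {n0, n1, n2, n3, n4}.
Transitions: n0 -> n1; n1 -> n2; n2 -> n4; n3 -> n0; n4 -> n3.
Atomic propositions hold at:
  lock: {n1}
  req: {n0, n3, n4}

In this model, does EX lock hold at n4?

No

Sat(EX lock) = {s : some successor in {n1}} = {n0}
n4 ∉ Sat(EX lock) = {n0}, so the formula does not hold at n4.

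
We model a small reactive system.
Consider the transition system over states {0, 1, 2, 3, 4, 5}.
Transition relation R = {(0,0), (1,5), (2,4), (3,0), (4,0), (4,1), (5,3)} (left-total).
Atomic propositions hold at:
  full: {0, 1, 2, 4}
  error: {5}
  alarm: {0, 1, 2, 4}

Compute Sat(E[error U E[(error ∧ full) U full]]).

{0, 1, 2, 4}

Sat(error ∧ full) = ∅
E[(error ∧ full) U full]: least fixpoint, start Z0 = Sat(full) = {0, 1, 2, 4}, add states in Sat(error ∧ full) with some successor in Z. Already a fixed point.
Sat(E[(error ∧ full) U full]) = {0, 1, 2, 4}
E[error U E[(error ∧ full) U full]]: least fixpoint, start Z0 = Sat(E[(error ∧ full) U full]) = {0, 1, 2, 4}, add states in Sat(error) with some successor in Z. Already a fixed point.
Sat(E[error U E[(error ∧ full) U full]]) = {0, 1, 2, 4}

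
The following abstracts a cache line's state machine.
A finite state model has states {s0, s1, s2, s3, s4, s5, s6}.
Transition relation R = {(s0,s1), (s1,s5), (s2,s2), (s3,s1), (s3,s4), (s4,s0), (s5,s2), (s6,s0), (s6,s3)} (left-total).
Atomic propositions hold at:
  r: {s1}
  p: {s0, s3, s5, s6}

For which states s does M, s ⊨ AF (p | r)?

{s0, s1, s3, s4, s5, s6}

Sat(p | r) = {s0, s1, s3, s5, s6}
AF (p | r): least fixpoint, start Z0 = {s0, s1, s3, s5, s6}, add states with every successor in Z. Z1 = {s0, s1, s3, s4, s5, s6}; fixed.
Sat(AF (p | r)) = {s0, s1, s3, s4, s5, s6}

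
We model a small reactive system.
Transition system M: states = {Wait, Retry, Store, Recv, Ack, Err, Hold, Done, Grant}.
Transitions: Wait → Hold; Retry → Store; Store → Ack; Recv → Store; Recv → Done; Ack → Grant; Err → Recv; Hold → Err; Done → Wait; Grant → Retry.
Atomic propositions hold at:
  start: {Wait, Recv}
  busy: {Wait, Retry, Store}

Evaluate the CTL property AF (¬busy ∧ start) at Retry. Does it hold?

No

Sat(¬busy) = {Recv, Ack, Err, Hold, Done, Grant}
Sat(¬busy ∧ start) = {Recv}
AF (¬busy ∧ start): least fixpoint, start Z0 = {Recv}, add states with every successor in Z. Z1 = {Recv, Err}; Z2 = {Recv, Err, Hold}; Z3 = {Wait, Recv, Err, Hold}; Z4 = {Wait, Recv, Err, Hold, Done}; fixed.
Sat(AF (¬busy ∧ start)) = {Wait, Recv, Err, Hold, Done}
Retry ∉ Sat(AF (¬busy ∧ start)) = {Wait, Recv, Err, Hold, Done}, so the formula does not hold at Retry.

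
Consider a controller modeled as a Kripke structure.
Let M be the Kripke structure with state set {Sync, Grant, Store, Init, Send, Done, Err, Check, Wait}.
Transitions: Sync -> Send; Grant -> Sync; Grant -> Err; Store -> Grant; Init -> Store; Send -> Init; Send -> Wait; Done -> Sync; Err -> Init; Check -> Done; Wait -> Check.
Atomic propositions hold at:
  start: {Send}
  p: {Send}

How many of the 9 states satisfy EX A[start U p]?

A[start U p]: least fixpoint, start Z0 = Sat(p) = {Send}, add states in Sat(start) with every successor in Z. Already a fixed point.
Sat(A[start U p]) = {Send}
Sat(EX A[start U p]) = {s : some successor in {Send}} = {Sync}
|Sat(EX A[start U p])| = |{Sync}| = 1.

1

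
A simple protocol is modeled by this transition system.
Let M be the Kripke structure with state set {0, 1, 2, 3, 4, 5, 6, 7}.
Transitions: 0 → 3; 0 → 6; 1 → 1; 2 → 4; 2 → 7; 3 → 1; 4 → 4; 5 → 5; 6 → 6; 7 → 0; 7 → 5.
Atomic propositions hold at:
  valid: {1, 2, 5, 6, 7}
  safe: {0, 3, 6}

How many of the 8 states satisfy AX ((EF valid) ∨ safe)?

EF valid: least fixpoint, start Z0 = {1, 2, 5, 6, 7}, add states with some successor in Z. Z1 = {0, 1, 2, 3, 5, 6, 7}; fixed.
Sat(EF valid) = {0, 1, 2, 3, 5, 6, 7}
Sat((EF valid) ∨ safe) = {0, 1, 2, 3, 5, 6, 7}
Sat(AX ((EF valid) ∨ safe)) = {s : every successor in {0, 1, 2, 3, 5, 6, 7}} = {0, 1, 3, 5, 6, 7}
|Sat(AX ((EF valid) ∨ safe))| = |{0, 1, 3, 5, 6, 7}| = 6.

6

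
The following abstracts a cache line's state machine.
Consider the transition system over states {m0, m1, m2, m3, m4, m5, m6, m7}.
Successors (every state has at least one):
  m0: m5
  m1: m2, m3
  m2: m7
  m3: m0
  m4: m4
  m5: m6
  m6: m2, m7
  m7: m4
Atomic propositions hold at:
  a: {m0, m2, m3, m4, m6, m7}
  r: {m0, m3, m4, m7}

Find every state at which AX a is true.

Sat(AX a) = {s : every successor in {m0, m2, m3, m4, m6, m7}} = {m1, m2, m3, m4, m5, m6, m7}

{m1, m2, m3, m4, m5, m6, m7}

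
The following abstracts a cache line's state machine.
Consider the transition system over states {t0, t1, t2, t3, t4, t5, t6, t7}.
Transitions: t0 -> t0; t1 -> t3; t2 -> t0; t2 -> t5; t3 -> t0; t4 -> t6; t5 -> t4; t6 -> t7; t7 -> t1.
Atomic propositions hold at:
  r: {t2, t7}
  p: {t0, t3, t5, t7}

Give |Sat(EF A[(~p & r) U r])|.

5

Sat(~p) = {t1, t2, t4, t6}
Sat(~p & r) = {t2}
A[(~p & r) U r]: least fixpoint, start Z0 = Sat(r) = {t2, t7}, add states in Sat(~p & r) with every successor in Z. Already a fixed point.
Sat(A[(~p & r) U r]) = {t2, t7}
EF A[(~p & r) U r]: least fixpoint, start Z0 = {t2, t7}, add states with some successor in Z. Z1 = {t2, t6, t7}; Z2 = {t2, t4, t6, t7}; Z3 = {t2, t4, t5, t6, t7}; fixed.
Sat(EF A[(~p & r) U r]) = {t2, t4, t5, t6, t7}
|Sat(EF A[(~p & r) U r])| = |{t2, t4, t5, t6, t7}| = 5.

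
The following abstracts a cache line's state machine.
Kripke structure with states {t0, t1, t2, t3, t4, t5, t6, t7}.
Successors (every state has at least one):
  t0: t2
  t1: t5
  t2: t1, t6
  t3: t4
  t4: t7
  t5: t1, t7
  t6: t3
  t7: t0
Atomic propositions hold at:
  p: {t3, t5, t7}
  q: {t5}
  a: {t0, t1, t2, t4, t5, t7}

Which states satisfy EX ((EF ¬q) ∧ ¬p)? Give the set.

Sat(¬q) = {t0, t1, t2, t3, t4, t6, t7}
EF ¬q: least fixpoint, start Z0 = {t0, t1, t2, t3, t4, t6, t7}, add states with some successor in Z. Z1 = {t0, t1, t2, t3, t4, t5, t6, t7}; fixed.
Sat(EF ¬q) = {t0, t1, t2, t3, t4, t5, t6, t7}
Sat(¬p) = {t0, t1, t2, t4, t6}
Sat((EF ¬q) ∧ ¬p) = {t0, t1, t2, t4, t6}
Sat(EX ((EF ¬q) ∧ ¬p)) = {s : some successor in {t0, t1, t2, t4, t6}} = {t0, t2, t3, t5, t7}

{t0, t2, t3, t5, t7}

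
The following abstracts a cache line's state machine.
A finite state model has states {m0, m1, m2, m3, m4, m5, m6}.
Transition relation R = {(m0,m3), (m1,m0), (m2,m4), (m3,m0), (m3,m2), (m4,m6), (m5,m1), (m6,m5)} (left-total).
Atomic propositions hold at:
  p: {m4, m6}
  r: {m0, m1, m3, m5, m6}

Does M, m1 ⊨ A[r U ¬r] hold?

No

Sat(¬r) = {m2, m4}
A[r U ¬r]: least fixpoint, start Z0 = Sat(¬r) = {m2, m4}, add states in Sat(r) with every successor in Z. Already a fixed point.
Sat(A[r U ¬r]) = {m2, m4}
m1 ∉ Sat(A[r U ¬r]) = {m2, m4}, so the formula does not hold at m1.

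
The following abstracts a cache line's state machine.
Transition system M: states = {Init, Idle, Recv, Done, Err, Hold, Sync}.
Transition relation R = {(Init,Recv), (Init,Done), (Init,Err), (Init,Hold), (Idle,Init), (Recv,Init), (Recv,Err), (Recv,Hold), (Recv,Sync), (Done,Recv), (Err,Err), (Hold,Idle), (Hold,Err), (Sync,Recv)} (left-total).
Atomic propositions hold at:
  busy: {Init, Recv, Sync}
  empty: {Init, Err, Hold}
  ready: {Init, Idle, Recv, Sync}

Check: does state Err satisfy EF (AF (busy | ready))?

Sat(busy | ready) = {Init, Idle, Recv, Sync}
AF (busy | ready): least fixpoint, start Z0 = {Init, Idle, Recv, Sync}, add states with every successor in Z. Z1 = {Init, Idle, Recv, Done, Sync}; fixed.
Sat(AF (busy | ready)) = {Init, Idle, Recv, Done, Sync}
EF (AF (busy | ready)): least fixpoint, start Z0 = {Init, Idle, Recv, Done, Sync}, add states with some successor in Z. Z1 = {Init, Idle, Recv, Done, Hold, Sync}; fixed.
Sat(EF (AF (busy | ready))) = {Init, Idle, Recv, Done, Hold, Sync}
Err ∉ Sat(EF (AF (busy | ready))) = {Init, Idle, Recv, Done, Hold, Sync}, so the formula does not hold at Err.

No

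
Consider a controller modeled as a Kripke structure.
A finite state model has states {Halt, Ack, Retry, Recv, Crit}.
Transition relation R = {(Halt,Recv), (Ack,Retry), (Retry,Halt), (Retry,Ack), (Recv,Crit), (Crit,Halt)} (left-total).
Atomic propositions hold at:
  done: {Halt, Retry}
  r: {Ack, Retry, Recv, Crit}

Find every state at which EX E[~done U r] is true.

{Halt, Ack, Retry, Recv}

Sat(~done) = {Ack, Recv, Crit}
E[~done U r]: least fixpoint, start Z0 = Sat(r) = {Ack, Retry, Recv, Crit}, add states in Sat(~done) with some successor in Z. Already a fixed point.
Sat(E[~done U r]) = {Ack, Retry, Recv, Crit}
Sat(EX E[~done U r]) = {s : some successor in {Ack, Retry, Recv, Crit}} = {Halt, Ack, Retry, Recv}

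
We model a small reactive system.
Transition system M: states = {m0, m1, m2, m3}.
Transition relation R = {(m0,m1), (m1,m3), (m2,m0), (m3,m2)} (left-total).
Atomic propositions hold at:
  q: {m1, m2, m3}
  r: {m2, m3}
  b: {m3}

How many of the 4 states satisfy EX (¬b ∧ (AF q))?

3

Sat(¬b) = {m0, m1, m2}
AF q: least fixpoint, start Z0 = {m1, m2, m3}, add states with every successor in Z. Z1 = {m0, m1, m2, m3}; fixed.
Sat(AF q) = {m0, m1, m2, m3}
Sat(¬b ∧ (AF q)) = {m0, m1, m2}
Sat(EX (¬b ∧ (AF q))) = {s : some successor in {m0, m1, m2}} = {m0, m2, m3}
|Sat(EX (¬b ∧ (AF q)))| = |{m0, m2, m3}| = 3.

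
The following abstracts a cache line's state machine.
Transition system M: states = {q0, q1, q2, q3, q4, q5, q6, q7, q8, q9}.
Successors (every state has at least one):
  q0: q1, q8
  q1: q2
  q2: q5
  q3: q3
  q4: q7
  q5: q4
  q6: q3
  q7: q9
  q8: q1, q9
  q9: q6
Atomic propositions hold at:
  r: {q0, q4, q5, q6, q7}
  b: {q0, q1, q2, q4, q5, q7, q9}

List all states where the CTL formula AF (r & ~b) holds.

Sat(~b) = {q3, q6, q8}
Sat(r & ~b) = {q6}
AF (r & ~b): least fixpoint, start Z0 = {q6}, add states with every successor in Z. Z1 = {q6, q9}; Z2 = {q6, q7, q9}; Z3 = {q4, q6, q7, q9}; Z4 = {q4, q5, q6, q7, q9}; Z5 = {q2, q4, q5, q6, q7, q9}; Z6 = {q1, q2, q4, q5, q6, q7, q9}; Z7 = {q1, q2, q4, q5, q6, q7, q8, q9}; Z8 = {q0, q1, q2, q4, q5, q6, q7, q8, q9}; fixed.
Sat(AF (r & ~b)) = {q0, q1, q2, q4, q5, q6, q7, q8, q9}

{q0, q1, q2, q4, q5, q6, q7, q8, q9}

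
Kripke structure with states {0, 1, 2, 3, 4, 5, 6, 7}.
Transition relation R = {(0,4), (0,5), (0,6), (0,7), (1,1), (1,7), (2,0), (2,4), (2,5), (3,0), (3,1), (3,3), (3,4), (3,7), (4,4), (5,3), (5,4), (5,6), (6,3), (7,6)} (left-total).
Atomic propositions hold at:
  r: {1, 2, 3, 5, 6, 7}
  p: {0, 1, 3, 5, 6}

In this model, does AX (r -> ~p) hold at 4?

Sat(~p) = {2, 4, 7}
Sat(r -> ~p) = {0, 2, 4, 7}
Sat(AX (r -> ~p)) = {s : every successor in {0, 2, 4, 7}} = {4}
4 ∈ Sat(AX (r -> ~p)) = {4}, so the formula holds at 4.

Yes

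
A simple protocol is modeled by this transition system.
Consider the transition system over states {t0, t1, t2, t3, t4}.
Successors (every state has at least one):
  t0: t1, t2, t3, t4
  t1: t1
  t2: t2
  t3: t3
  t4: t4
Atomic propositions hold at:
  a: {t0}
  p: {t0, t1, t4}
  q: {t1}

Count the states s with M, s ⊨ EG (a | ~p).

Sat(~p) = {t2, t3}
Sat(a | ~p) = {t0, t2, t3}
EG (a | ~p): greatest fixpoint, start Z0 = {t0, t2, t3}, keep only states in Sat with some successor in Z. Already a fixed point.
Sat(EG (a | ~p)) = {t0, t2, t3}
|Sat(EG (a | ~p))| = |{t0, t2, t3}| = 3.

3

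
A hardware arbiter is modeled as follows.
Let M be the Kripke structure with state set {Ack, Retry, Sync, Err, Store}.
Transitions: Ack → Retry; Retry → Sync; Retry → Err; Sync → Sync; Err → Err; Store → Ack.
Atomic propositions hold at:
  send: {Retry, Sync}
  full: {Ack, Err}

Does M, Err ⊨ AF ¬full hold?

Sat(¬full) = {Retry, Sync, Store}
AF ¬full: least fixpoint, start Z0 = {Retry, Sync, Store}, add states with every successor in Z. Z1 = {Ack, Retry, Sync, Store}; fixed.
Sat(AF ¬full) = {Ack, Retry, Sync, Store}
Err ∉ Sat(AF ¬full) = {Ack, Retry, Sync, Store}, so the formula does not hold at Err.

No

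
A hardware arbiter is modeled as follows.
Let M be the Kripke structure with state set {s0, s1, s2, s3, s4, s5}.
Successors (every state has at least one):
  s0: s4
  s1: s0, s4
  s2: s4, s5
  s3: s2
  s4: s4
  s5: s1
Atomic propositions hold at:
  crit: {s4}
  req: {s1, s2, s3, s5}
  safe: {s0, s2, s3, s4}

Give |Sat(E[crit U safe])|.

E[crit U safe]: least fixpoint, start Z0 = Sat(safe) = {s0, s2, s3, s4}, add states in Sat(crit) with some successor in Z. Already a fixed point.
Sat(E[crit U safe]) = {s0, s2, s3, s4}
|Sat(E[crit U safe])| = |{s0, s2, s3, s4}| = 4.

4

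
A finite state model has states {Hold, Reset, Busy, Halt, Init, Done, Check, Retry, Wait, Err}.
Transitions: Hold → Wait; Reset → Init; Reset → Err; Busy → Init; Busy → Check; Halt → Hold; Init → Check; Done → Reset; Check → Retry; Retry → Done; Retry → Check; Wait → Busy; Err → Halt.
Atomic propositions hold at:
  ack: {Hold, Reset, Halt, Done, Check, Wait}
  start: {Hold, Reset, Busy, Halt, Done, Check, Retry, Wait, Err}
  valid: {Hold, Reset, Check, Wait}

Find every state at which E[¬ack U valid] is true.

{Hold, Reset, Busy, Init, Check, Retry, Wait}

Sat(¬ack) = {Busy, Init, Retry, Err}
E[¬ack U valid]: least fixpoint, start Z0 = Sat(valid) = {Hold, Reset, Check, Wait}, add states in Sat(¬ack) with some successor in Z. Z1 = {Hold, Reset, Busy, Init, Check, Retry, Wait}; fixed.
Sat(E[¬ack U valid]) = {Hold, Reset, Busy, Init, Check, Retry, Wait}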